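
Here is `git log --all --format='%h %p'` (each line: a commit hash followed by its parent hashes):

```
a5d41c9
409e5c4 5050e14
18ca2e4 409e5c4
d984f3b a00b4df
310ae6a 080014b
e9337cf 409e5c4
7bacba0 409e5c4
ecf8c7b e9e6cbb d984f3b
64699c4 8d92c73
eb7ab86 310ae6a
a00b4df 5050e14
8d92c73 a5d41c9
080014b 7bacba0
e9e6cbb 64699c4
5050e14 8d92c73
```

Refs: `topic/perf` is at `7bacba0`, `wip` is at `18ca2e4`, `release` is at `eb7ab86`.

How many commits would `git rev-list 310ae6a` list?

7

Walking parent pointers from 310ae6a: reachable set = {080014b, 310ae6a, 409e5c4, 5050e14, 7bacba0, 8d92c73, a5d41c9}.
That is 7 commits.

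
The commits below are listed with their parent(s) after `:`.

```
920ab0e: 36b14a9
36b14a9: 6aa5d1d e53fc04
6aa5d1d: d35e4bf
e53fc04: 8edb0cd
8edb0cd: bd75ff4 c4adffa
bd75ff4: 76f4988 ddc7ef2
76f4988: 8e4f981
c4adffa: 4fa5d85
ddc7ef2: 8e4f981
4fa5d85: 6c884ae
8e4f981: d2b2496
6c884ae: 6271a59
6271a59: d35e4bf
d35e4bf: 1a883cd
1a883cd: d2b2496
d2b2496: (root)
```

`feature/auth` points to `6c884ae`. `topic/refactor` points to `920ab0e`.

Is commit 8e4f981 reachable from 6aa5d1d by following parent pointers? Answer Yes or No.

Ancestors of 6aa5d1d: {1a883cd, 6aa5d1d, d2b2496, d35e4bf}.
8e4f981 is not in that set, so it is not an ancestor of 6aa5d1d.

No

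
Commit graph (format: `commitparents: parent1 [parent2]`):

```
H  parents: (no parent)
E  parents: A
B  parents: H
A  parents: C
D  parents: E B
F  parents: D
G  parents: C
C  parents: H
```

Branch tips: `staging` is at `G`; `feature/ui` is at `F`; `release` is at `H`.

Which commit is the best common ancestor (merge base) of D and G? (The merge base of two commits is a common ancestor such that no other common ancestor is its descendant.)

Ancestors of D: {A, B, C, D, E, H}.
Ancestors of G: {C, G, H}.
Common ancestors: {C, H}.
Among these, C is not an ancestor of any other common ancestor — it is the merge base.

C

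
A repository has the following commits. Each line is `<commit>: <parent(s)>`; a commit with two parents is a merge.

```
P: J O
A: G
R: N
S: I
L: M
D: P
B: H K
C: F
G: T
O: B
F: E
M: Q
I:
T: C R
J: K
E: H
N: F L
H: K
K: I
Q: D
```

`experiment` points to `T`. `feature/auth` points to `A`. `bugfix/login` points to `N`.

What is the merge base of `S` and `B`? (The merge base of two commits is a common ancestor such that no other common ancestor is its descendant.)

I

Ancestors of S: {I, S}.
Ancestors of B: {B, H, I, K}.
Common ancestors: {I}.
The only common ancestor is I, so it is the merge base.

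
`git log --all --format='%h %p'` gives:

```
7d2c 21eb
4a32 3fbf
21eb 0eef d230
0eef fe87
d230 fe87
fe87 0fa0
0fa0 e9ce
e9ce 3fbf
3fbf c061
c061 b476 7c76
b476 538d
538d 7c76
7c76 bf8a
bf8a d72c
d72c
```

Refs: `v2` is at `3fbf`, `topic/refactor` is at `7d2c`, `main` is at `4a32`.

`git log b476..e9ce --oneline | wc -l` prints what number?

Reachable from e9ce: {3fbf, 538d, 7c76, b476, bf8a, c061, d72c, e9ce}.
Reachable from b476: {538d, 7c76, b476, bf8a, d72c}.
In e9ce's history but not b476's: {3fbf, c061, e9ce} — 3 commits.

3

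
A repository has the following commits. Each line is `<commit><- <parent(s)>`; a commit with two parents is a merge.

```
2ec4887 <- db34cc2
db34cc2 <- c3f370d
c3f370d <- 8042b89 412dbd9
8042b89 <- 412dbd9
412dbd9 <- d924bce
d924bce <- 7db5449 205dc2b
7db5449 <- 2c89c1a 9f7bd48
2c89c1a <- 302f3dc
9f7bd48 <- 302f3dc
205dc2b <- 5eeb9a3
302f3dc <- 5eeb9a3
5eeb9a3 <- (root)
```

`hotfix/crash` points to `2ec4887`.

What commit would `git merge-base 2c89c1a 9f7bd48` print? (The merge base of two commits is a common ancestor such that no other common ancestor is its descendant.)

Ancestors of 2c89c1a: {2c89c1a, 302f3dc, 5eeb9a3}.
Ancestors of 9f7bd48: {302f3dc, 5eeb9a3, 9f7bd48}.
Common ancestors: {302f3dc, 5eeb9a3}.
Among these, 302f3dc is not an ancestor of any other common ancestor — it is the merge base.

302f3dc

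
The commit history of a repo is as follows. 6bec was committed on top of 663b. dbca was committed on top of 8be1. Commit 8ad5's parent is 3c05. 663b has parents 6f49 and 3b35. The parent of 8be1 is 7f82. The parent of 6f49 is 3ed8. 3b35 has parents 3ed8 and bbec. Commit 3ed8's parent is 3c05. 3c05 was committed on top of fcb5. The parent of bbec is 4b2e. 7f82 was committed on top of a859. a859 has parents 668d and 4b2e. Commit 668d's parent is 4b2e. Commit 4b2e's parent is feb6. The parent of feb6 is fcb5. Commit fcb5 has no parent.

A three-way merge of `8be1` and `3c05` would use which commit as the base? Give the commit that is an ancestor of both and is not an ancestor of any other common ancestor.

fcb5

Ancestors of 8be1: {4b2e, 668d, 7f82, 8be1, a859, fcb5, feb6}.
Ancestors of 3c05: {3c05, fcb5}.
Common ancestors: {fcb5}.
The only common ancestor is fcb5, so it is the merge base.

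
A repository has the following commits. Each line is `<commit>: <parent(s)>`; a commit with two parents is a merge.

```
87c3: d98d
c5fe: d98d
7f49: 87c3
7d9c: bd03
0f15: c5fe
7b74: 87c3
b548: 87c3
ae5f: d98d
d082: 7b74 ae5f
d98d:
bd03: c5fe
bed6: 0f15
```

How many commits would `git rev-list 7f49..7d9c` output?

3

Reachable from 7d9c: {7d9c, bd03, c5fe, d98d}.
Reachable from 7f49: {7f49, 87c3, d98d}.
In 7d9c's history but not 7f49's: {7d9c, bd03, c5fe} — 3 commits.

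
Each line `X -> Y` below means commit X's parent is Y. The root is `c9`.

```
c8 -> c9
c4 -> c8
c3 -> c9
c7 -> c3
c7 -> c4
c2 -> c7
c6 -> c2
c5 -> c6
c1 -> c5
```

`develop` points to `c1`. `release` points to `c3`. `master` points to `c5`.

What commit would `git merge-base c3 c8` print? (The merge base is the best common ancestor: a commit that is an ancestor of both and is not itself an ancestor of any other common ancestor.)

c9

Ancestors of c3: {c3, c9}.
Ancestors of c8: {c8, c9}.
Common ancestors: {c9}.
The only common ancestor is c9, so it is the merge base.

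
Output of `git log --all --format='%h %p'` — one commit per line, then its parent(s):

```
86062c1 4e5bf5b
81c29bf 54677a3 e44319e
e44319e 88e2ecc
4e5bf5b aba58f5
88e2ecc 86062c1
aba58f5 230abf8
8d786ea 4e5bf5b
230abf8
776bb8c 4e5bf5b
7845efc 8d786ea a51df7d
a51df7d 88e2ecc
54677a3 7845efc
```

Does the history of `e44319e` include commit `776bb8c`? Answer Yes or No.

Ancestors of e44319e: {230abf8, 4e5bf5b, 86062c1, 88e2ecc, aba58f5, e44319e}.
776bb8c is not in that set, so it is not an ancestor of e44319e.

No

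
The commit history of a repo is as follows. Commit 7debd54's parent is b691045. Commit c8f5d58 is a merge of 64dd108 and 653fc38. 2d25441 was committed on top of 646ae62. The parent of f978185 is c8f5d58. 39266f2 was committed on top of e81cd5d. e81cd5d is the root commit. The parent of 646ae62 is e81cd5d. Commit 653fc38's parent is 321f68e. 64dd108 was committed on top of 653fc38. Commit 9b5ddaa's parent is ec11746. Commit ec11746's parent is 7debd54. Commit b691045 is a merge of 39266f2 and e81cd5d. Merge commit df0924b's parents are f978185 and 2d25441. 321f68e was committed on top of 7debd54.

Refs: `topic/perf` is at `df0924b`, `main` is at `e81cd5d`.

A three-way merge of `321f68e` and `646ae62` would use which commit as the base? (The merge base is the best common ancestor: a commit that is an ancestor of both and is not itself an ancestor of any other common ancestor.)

Ancestors of 321f68e: {321f68e, 39266f2, 7debd54, b691045, e81cd5d}.
Ancestors of 646ae62: {646ae62, e81cd5d}.
Common ancestors: {e81cd5d}.
The only common ancestor is e81cd5d, so it is the merge base.

e81cd5d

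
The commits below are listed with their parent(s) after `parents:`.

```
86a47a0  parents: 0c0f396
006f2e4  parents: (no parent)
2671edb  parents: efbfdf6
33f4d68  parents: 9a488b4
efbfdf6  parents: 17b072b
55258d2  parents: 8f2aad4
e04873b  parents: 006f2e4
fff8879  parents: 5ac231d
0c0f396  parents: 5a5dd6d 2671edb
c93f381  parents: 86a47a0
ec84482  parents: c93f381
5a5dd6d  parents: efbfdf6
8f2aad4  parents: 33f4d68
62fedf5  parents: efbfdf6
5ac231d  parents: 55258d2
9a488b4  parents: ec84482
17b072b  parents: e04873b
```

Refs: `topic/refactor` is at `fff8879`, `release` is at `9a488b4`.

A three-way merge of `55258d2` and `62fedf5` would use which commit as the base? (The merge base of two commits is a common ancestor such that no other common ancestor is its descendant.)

Ancestors of 55258d2: {006f2e4, 0c0f396, 17b072b, 2671edb, 33f4d68, 55258d2, 5a5dd6d, 86a47a0, 8f2aad4, 9a488b4, c93f381, e04873b, ec84482, efbfdf6}.
Ancestors of 62fedf5: {006f2e4, 17b072b, 62fedf5, e04873b, efbfdf6}.
Common ancestors: {006f2e4, 17b072b, e04873b, efbfdf6}.
Among these, efbfdf6 is not an ancestor of any other common ancestor — it is the merge base.

efbfdf6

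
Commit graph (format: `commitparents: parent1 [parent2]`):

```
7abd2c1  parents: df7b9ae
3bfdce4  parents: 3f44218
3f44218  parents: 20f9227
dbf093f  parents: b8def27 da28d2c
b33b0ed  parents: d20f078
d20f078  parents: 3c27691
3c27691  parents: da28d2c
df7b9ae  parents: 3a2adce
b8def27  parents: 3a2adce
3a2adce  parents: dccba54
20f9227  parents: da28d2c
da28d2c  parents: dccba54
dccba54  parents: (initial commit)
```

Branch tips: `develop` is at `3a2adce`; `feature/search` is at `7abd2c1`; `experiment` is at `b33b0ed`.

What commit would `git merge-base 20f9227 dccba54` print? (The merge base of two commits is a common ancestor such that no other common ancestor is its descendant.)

Ancestors of 20f9227: {20f9227, da28d2c, dccba54}.
Ancestors of dccba54: {dccba54}.
Common ancestors: {dccba54}.
The only common ancestor is dccba54, so it is the merge base.

dccba54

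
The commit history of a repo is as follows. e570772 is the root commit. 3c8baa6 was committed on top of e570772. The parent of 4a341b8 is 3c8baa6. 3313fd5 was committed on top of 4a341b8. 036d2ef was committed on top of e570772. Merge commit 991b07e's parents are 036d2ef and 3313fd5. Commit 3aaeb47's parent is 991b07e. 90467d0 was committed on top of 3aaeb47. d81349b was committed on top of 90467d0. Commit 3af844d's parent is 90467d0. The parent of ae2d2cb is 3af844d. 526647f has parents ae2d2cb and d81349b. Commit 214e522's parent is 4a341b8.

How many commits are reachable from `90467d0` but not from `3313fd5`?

4

Reachable from 90467d0: {036d2ef, 3313fd5, 3aaeb47, 3c8baa6, 4a341b8, 90467d0, 991b07e, e570772}.
Reachable from 3313fd5: {3313fd5, 3c8baa6, 4a341b8, e570772}.
In 90467d0's history but not 3313fd5's: {036d2ef, 3aaeb47, 90467d0, 991b07e} — 4 commits.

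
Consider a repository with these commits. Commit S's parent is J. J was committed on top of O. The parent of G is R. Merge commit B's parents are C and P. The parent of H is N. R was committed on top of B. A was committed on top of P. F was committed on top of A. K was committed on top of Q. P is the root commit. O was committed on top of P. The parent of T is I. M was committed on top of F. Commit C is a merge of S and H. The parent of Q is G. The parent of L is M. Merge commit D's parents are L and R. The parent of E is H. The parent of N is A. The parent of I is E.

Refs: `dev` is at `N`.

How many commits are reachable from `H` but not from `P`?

3

Reachable from H: {A, H, N, P}.
Reachable from P: {P}.
In H's history but not P's: {A, H, N} — 3 commits.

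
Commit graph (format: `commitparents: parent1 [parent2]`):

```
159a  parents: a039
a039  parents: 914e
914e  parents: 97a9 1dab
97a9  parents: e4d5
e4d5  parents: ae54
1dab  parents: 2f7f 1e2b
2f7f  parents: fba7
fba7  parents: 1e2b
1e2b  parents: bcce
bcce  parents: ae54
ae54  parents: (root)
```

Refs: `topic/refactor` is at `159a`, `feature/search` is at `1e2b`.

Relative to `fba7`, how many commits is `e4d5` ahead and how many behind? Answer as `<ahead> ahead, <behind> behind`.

1 ahead, 3 behind

Reachable from e4d5: {ae54, e4d5}.
Reachable from fba7: {1e2b, ae54, bcce, fba7}.
Only in e4d5's history (ahead): {e4d5} — 1.
Only in fba7's history (behind): {1e2b, bcce, fba7} — 3.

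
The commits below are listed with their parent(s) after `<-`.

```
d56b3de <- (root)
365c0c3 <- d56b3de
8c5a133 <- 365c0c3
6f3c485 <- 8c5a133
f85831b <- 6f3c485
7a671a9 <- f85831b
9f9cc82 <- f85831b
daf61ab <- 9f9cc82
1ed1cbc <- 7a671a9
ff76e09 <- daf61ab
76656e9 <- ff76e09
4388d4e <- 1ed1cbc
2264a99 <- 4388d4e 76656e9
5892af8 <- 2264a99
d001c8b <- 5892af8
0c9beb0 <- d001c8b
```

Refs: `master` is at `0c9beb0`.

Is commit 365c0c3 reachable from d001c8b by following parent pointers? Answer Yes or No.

Yes

Ancestors of d001c8b (commits reachable by following parents): {1ed1cbc, 2264a99, 365c0c3, 4388d4e, 5892af8, 6f3c485, 76656e9, 7a671a9, 8c5a133, 9f9cc82, d001c8b, d56b3de, daf61ab, f85831b, ff76e09}.
365c0c3 is in that set, so it is an ancestor of d001c8b.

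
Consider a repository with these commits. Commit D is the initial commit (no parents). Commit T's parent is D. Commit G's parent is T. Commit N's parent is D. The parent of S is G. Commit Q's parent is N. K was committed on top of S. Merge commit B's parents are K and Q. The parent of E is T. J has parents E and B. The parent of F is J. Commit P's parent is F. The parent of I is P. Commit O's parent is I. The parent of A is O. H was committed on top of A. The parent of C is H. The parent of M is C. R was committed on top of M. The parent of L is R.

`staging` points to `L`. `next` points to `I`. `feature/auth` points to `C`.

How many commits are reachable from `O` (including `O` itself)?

14

Walking parent pointers from O: reachable set = {B, D, E, F, G, I, J, K, N, O, P, Q, S, T}.
That is 14 commits.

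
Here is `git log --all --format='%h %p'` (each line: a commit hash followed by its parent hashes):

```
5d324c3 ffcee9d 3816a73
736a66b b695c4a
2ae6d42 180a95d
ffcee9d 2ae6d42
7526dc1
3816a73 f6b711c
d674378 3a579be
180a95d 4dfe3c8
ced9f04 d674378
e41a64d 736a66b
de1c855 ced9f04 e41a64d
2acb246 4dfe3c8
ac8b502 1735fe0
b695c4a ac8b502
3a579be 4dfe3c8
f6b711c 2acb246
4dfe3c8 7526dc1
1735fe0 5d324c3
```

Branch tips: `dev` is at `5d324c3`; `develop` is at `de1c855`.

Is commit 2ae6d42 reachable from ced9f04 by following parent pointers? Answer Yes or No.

Ancestors of ced9f04: {3a579be, 4dfe3c8, 7526dc1, ced9f04, d674378}.
2ae6d42 is not in that set, so it is not an ancestor of ced9f04.

No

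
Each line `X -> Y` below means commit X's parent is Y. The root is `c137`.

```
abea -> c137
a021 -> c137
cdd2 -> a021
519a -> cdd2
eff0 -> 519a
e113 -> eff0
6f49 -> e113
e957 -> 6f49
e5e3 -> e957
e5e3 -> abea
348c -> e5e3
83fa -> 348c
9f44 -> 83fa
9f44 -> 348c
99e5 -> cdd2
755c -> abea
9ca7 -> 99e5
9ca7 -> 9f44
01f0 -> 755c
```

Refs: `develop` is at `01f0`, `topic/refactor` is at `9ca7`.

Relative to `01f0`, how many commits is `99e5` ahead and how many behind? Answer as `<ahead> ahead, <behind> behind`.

Reachable from 99e5: {99e5, a021, c137, cdd2}.
Reachable from 01f0: {01f0, 755c, abea, c137}.
Only in 99e5's history (ahead): {99e5, a021, cdd2} — 3.
Only in 01f0's history (behind): {01f0, 755c, abea} — 3.

3 ahead, 3 behind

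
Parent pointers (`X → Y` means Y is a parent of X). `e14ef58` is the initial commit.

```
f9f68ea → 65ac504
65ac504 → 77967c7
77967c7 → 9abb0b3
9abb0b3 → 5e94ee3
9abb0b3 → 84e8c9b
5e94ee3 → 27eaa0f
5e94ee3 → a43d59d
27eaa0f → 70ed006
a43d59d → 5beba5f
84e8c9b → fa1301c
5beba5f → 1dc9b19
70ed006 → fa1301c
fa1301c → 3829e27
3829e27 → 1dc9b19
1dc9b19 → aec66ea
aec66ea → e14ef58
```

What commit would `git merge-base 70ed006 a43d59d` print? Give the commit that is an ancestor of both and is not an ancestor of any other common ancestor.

1dc9b19

Ancestors of 70ed006: {1dc9b19, 3829e27, 70ed006, aec66ea, e14ef58, fa1301c}.
Ancestors of a43d59d: {1dc9b19, 5beba5f, a43d59d, aec66ea, e14ef58}.
Common ancestors: {1dc9b19, aec66ea, e14ef58}.
Among these, 1dc9b19 is not an ancestor of any other common ancestor — it is the merge base.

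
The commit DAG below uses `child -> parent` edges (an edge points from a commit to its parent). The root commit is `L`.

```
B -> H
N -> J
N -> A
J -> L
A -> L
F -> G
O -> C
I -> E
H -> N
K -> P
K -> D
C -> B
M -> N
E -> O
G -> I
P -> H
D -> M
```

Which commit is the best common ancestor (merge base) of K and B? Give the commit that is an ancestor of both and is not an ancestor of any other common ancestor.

H

Ancestors of K: {A, D, H, J, K, L, M, N, P}.
Ancestors of B: {A, B, H, J, L, N}.
Common ancestors: {A, H, J, L, N}.
Among these, H is not an ancestor of any other common ancestor — it is the merge base.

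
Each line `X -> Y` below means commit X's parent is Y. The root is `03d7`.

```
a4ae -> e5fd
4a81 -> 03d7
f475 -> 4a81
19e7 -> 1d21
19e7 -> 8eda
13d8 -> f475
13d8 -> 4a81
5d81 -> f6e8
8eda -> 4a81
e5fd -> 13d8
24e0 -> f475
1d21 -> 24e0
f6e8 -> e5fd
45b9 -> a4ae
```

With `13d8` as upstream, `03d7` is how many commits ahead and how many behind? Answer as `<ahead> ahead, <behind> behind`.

0 ahead, 3 behind

Reachable from 03d7: {03d7}.
Reachable from 13d8: {03d7, 13d8, 4a81, f475}.
Only in 03d7's history (ahead): {} — 0.
Only in 13d8's history (behind): {13d8, 4a81, f475} — 3.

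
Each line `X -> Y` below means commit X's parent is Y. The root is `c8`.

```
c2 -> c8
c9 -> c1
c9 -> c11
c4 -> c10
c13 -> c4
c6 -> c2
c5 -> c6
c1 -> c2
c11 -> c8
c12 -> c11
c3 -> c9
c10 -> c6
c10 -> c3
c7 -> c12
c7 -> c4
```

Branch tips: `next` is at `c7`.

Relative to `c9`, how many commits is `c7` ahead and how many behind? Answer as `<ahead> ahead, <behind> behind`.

Reachable from c7: {c1, c10, c11, c12, c2, c3, c4, c6, c7, c8, c9}.
Reachable from c9: {c1, c11, c2, c8, c9}.
Only in c7's history (ahead): {c10, c12, c3, c4, c6, c7} — 6.
Only in c9's history (behind): {} — 0.

6 ahead, 0 behind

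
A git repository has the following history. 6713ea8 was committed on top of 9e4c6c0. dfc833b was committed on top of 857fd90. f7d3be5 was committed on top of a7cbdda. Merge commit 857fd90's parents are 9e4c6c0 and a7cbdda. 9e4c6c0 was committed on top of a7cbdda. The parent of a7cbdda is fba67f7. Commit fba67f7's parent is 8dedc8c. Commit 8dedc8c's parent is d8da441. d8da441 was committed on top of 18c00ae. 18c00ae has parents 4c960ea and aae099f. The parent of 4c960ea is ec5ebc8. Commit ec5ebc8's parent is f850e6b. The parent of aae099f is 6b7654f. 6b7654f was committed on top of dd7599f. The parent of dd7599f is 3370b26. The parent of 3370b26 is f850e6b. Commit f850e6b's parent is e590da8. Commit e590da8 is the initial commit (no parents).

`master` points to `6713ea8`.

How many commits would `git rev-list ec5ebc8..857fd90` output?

Reachable from 857fd90: {18c00ae, 3370b26, 4c960ea, 6b7654f, 857fd90, 8dedc8c, 9e4c6c0, a7cbdda, aae099f, d8da441, dd7599f, e590da8, ec5ebc8, f850e6b, fba67f7}.
Reachable from ec5ebc8: {e590da8, ec5ebc8, f850e6b}.
In 857fd90's history but not ec5ebc8's: {18c00ae, 3370b26, 4c960ea, 6b7654f, 857fd90, 8dedc8c, 9e4c6c0, a7cbdda, aae099f, d8da441, dd7599f, fba67f7} — 12 commits.

12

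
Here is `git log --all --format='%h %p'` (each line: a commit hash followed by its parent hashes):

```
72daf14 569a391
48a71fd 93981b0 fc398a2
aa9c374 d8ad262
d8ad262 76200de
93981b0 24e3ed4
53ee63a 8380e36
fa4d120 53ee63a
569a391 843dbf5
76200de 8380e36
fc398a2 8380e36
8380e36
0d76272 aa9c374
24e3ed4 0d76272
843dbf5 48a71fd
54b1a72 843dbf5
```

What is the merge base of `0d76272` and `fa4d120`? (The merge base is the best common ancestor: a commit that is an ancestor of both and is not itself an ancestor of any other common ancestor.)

Ancestors of 0d76272: {0d76272, 76200de, 8380e36, aa9c374, d8ad262}.
Ancestors of fa4d120: {53ee63a, 8380e36, fa4d120}.
Common ancestors: {8380e36}.
The only common ancestor is 8380e36, so it is the merge base.

8380e36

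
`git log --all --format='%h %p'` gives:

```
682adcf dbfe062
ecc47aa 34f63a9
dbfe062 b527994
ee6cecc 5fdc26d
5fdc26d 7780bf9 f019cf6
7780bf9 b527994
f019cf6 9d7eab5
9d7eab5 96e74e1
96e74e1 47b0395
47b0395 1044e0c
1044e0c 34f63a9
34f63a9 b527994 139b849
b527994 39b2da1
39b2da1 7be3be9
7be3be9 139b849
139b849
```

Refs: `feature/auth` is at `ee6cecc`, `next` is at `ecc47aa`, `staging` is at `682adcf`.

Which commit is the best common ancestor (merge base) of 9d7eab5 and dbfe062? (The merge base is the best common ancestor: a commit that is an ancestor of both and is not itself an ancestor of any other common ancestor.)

b527994

Ancestors of 9d7eab5: {1044e0c, 139b849, 34f63a9, 39b2da1, 47b0395, 7be3be9, 96e74e1, 9d7eab5, b527994}.
Ancestors of dbfe062: {139b849, 39b2da1, 7be3be9, b527994, dbfe062}.
Common ancestors: {139b849, 39b2da1, 7be3be9, b527994}.
Among these, b527994 is not an ancestor of any other common ancestor — it is the merge base.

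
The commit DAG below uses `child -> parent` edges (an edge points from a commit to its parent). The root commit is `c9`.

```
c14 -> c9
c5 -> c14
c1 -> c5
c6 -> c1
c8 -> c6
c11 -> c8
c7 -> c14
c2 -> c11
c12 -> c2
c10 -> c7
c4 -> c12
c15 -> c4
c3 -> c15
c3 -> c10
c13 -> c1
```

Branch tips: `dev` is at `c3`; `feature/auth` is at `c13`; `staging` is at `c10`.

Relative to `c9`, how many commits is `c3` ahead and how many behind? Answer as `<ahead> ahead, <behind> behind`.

Reachable from c3: {c1, c10, c11, c12, c14, c15, c2, c3, c4, c5, c6, c7, c8, c9}.
Reachable from c9: {c9}.
Only in c3's history (ahead): {c1, c10, c11, c12, c14, c15, c2, c3, c4, c5, c6, c7, c8} — 13.
Only in c9's history (behind): {} — 0.

13 ahead, 0 behind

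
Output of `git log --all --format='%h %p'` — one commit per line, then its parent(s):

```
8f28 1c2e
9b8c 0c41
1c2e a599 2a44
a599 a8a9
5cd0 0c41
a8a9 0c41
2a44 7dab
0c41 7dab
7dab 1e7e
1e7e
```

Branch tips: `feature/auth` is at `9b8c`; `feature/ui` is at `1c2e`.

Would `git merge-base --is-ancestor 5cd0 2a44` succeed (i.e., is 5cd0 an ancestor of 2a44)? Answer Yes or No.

No

Ancestors of 2a44: {1e7e, 2a44, 7dab}.
5cd0 is not in that set, so it is not an ancestor of 2a44.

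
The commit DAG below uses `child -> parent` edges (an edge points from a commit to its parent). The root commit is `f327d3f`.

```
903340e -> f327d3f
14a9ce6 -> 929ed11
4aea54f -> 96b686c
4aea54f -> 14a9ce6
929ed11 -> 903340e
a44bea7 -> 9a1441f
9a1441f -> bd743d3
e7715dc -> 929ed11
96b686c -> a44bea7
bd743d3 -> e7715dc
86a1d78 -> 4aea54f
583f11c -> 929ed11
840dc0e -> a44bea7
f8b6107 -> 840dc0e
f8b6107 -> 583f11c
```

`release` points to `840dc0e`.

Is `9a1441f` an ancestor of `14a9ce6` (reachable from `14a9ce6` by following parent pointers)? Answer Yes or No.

Ancestors of 14a9ce6: {14a9ce6, 903340e, 929ed11, f327d3f}.
9a1441f is not in that set, so it is not an ancestor of 14a9ce6.

No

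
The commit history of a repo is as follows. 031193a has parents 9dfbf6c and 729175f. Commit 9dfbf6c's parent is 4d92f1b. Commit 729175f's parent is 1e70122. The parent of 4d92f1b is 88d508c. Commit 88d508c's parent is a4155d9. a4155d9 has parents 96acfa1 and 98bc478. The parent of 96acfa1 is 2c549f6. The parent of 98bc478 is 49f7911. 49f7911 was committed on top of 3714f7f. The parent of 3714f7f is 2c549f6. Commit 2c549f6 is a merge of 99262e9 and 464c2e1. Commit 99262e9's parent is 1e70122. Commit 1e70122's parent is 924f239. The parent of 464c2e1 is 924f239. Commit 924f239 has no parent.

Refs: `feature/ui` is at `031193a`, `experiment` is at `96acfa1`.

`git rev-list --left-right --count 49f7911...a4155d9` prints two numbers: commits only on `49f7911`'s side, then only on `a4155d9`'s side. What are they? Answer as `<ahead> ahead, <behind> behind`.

0 ahead, 3 behind

Reachable from 49f7911: {1e70122, 2c549f6, 3714f7f, 464c2e1, 49f7911, 924f239, 99262e9}.
Reachable from a4155d9: {1e70122, 2c549f6, 3714f7f, 464c2e1, 49f7911, 924f239, 96acfa1, 98bc478, 99262e9, a4155d9}.
Only in 49f7911's history (ahead): {} — 0.
Only in a4155d9's history (behind): {96acfa1, 98bc478, a4155d9} — 3.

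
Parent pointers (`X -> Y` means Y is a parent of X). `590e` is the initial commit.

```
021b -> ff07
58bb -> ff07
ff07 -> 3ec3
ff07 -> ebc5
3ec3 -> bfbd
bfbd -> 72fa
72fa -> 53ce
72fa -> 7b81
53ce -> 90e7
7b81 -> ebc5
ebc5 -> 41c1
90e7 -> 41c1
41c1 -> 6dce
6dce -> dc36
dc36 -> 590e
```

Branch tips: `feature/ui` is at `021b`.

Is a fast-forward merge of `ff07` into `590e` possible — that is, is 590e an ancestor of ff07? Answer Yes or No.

A fast-forward from 590e to ff07 is possible iff 590e is an ancestor of ff07.
Ancestors of ff07: {3ec3, 41c1, 53ce, 590e, 6dce, 72fa, 7b81, 90e7, bfbd, dc36, ebc5, ff07}.
590e is among them, so fast-forward is possible.

Yes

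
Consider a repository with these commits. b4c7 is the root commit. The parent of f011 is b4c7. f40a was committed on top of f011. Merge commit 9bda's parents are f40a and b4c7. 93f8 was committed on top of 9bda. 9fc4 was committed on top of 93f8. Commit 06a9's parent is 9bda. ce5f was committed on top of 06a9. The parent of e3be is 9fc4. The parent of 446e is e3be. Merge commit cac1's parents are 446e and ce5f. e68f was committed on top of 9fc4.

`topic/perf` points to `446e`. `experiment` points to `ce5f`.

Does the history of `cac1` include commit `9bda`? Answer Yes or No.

Ancestors of cac1 (commits reachable by following parents): {06a9, 446e, 93f8, 9bda, 9fc4, b4c7, cac1, ce5f, e3be, f011, f40a}.
9bda is in that set, so it is an ancestor of cac1.

Yes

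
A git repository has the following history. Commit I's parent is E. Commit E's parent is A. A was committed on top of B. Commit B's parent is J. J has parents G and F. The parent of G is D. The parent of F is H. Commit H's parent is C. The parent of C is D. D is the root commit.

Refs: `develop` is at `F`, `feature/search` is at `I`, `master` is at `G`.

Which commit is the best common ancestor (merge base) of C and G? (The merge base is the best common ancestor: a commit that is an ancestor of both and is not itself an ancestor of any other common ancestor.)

D

Ancestors of C: {C, D}.
Ancestors of G: {D, G}.
Common ancestors: {D}.
The only common ancestor is D, so it is the merge base.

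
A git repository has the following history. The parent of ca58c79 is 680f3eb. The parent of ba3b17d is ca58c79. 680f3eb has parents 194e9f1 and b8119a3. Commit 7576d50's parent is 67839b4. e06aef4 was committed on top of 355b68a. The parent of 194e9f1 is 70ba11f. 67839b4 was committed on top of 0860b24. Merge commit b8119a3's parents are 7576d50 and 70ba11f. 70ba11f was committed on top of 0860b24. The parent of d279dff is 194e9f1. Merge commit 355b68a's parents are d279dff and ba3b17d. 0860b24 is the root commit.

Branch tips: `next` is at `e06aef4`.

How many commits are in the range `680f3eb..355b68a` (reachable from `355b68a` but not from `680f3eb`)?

Reachable from 355b68a: {0860b24, 194e9f1, 355b68a, 67839b4, 680f3eb, 70ba11f, 7576d50, b8119a3, ba3b17d, ca58c79, d279dff}.
Reachable from 680f3eb: {0860b24, 194e9f1, 67839b4, 680f3eb, 70ba11f, 7576d50, b8119a3}.
In 355b68a's history but not 680f3eb's: {355b68a, ba3b17d, ca58c79, d279dff} — 4 commits.

4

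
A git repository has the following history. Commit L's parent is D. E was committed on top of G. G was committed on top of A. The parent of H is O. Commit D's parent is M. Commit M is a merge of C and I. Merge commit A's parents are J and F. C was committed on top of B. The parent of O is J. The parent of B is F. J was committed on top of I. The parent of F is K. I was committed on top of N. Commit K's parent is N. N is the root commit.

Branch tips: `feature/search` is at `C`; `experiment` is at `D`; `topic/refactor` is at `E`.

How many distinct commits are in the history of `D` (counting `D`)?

8

Walking parent pointers from D: reachable set = {B, C, D, F, I, K, M, N}.
That is 8 commits.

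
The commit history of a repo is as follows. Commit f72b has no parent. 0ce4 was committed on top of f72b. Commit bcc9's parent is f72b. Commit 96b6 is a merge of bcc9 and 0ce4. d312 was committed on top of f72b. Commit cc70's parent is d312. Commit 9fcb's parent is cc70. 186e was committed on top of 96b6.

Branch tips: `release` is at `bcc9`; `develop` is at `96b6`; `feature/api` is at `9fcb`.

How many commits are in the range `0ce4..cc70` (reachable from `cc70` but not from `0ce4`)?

2

Reachable from cc70: {cc70, d312, f72b}.
Reachable from 0ce4: {0ce4, f72b}.
In cc70's history but not 0ce4's: {cc70, d312} — 2 commits.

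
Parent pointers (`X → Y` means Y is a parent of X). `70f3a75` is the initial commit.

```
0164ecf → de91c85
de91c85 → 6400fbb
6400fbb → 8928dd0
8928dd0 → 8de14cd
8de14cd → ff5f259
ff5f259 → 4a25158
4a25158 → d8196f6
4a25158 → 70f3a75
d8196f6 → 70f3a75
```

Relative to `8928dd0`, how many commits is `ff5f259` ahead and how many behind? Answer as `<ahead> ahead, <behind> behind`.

0 ahead, 2 behind

Reachable from ff5f259: {4a25158, 70f3a75, d8196f6, ff5f259}.
Reachable from 8928dd0: {4a25158, 70f3a75, 8928dd0, 8de14cd, d8196f6, ff5f259}.
Only in ff5f259's history (ahead): {} — 0.
Only in 8928dd0's history (behind): {8928dd0, 8de14cd} — 2.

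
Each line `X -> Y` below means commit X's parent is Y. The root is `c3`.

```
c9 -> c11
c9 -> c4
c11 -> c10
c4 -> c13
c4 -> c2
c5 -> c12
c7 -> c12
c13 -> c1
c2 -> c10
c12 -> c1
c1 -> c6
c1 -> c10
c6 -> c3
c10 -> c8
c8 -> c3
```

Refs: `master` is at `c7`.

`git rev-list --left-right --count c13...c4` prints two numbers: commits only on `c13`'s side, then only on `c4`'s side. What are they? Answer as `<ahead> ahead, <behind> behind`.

0 ahead, 2 behind

Reachable from c13: {c1, c10, c13, c3, c6, c8}.
Reachable from c4: {c1, c10, c13, c2, c3, c4, c6, c8}.
Only in c13's history (ahead): {} — 0.
Only in c4's history (behind): {c2, c4} — 2.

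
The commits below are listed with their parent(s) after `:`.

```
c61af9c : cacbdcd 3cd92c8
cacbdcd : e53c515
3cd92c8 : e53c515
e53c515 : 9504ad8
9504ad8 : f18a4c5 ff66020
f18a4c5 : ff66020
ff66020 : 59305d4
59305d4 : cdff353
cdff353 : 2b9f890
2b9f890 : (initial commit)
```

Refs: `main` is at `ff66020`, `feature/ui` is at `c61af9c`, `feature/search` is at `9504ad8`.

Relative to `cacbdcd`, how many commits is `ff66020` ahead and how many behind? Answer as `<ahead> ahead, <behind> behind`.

Reachable from ff66020: {2b9f890, 59305d4, cdff353, ff66020}.
Reachable from cacbdcd: {2b9f890, 59305d4, 9504ad8, cacbdcd, cdff353, e53c515, f18a4c5, ff66020}.
Only in ff66020's history (ahead): {} — 0.
Only in cacbdcd's history (behind): {9504ad8, cacbdcd, e53c515, f18a4c5} — 4.

0 ahead, 4 behind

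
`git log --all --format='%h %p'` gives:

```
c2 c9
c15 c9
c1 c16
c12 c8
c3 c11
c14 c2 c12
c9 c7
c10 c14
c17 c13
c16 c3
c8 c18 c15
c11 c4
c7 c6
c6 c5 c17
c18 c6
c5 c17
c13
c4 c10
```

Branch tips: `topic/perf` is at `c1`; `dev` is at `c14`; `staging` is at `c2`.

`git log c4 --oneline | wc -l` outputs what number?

14

Walking parent pointers from c4: reachable set = {c10, c12, c13, c14, c15, c17, c18, c2, c4, c5, c6, c7, c8, c9}.
That is 14 commits.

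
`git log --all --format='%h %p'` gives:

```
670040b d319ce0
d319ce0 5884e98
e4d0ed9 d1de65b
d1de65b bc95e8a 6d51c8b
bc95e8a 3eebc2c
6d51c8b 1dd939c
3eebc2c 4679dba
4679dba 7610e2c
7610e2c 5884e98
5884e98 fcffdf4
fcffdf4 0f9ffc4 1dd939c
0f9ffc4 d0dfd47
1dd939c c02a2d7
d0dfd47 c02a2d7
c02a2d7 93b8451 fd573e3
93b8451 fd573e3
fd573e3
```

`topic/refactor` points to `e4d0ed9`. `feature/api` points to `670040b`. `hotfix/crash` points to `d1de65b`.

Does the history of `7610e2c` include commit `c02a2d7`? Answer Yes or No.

Yes

Ancestors of 7610e2c (commits reachable by following parents): {0f9ffc4, 1dd939c, 5884e98, 7610e2c, 93b8451, c02a2d7, d0dfd47, fcffdf4, fd573e3}.
c02a2d7 is in that set, so it is an ancestor of 7610e2c.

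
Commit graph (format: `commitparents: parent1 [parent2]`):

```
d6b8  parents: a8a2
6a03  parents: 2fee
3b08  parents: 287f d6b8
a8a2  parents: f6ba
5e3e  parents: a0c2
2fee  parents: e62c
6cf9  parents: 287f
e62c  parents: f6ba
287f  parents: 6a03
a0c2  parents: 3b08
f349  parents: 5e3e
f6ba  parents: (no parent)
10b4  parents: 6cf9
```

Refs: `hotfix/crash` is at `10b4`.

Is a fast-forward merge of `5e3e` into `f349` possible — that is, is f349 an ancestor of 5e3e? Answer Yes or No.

No

A fast-forward from f349 to 5e3e is possible iff f349 is an ancestor of 5e3e.
Ancestors of 5e3e: {287f, 2fee, 3b08, 5e3e, 6a03, a0c2, a8a2, d6b8, e62c, f6ba}.
f349 is not among them, so fast-forward is not possible.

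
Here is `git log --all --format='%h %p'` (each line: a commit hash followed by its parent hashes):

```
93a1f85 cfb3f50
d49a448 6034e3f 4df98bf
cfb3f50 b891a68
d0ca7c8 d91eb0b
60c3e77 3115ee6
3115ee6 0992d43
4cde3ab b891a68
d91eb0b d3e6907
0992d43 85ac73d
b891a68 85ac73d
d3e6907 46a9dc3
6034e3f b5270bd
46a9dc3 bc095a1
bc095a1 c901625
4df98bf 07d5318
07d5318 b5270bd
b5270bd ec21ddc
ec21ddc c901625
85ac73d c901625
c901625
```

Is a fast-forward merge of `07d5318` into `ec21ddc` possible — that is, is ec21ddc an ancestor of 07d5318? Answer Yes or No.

Yes

A fast-forward from ec21ddc to 07d5318 is possible iff ec21ddc is an ancestor of 07d5318.
Ancestors of 07d5318: {07d5318, b5270bd, c901625, ec21ddc}.
ec21ddc is among them, so fast-forward is possible.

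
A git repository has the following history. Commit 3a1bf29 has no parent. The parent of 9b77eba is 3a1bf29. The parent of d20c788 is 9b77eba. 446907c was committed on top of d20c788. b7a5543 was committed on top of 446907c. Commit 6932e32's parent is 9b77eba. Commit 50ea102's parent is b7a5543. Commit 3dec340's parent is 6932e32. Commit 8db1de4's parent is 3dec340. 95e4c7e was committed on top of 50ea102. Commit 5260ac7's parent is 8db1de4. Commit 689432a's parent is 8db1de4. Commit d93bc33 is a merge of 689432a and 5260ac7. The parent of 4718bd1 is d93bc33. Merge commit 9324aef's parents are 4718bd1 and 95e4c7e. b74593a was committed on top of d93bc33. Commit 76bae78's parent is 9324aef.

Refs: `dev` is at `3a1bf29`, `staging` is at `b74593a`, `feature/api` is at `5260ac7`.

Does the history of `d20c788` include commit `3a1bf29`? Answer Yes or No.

Yes

Ancestors of d20c788 (commits reachable by following parents): {3a1bf29, 9b77eba, d20c788}.
3a1bf29 is in that set, so it is an ancestor of d20c788.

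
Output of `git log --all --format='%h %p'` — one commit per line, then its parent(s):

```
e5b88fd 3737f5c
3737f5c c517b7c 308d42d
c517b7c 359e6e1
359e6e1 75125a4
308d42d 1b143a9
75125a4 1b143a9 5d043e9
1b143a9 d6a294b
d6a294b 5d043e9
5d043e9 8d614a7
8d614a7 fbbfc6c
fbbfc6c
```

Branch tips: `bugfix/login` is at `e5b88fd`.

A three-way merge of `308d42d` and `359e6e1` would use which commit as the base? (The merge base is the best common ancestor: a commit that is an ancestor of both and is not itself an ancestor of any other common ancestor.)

1b143a9

Ancestors of 308d42d: {1b143a9, 308d42d, 5d043e9, 8d614a7, d6a294b, fbbfc6c}.
Ancestors of 359e6e1: {1b143a9, 359e6e1, 5d043e9, 75125a4, 8d614a7, d6a294b, fbbfc6c}.
Common ancestors: {1b143a9, 5d043e9, 8d614a7, d6a294b, fbbfc6c}.
Among these, 1b143a9 is not an ancestor of any other common ancestor — it is the merge base.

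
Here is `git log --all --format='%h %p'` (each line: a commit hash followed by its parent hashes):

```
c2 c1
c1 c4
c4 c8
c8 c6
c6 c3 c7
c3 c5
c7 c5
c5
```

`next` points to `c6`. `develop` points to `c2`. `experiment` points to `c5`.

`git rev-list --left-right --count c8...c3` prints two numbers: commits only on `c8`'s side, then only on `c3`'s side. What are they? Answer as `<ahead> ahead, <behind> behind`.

Reachable from c8: {c3, c5, c6, c7, c8}.
Reachable from c3: {c3, c5}.
Only in c8's history (ahead): {c6, c7, c8} — 3.
Only in c3's history (behind): {} — 0.

3 ahead, 0 behind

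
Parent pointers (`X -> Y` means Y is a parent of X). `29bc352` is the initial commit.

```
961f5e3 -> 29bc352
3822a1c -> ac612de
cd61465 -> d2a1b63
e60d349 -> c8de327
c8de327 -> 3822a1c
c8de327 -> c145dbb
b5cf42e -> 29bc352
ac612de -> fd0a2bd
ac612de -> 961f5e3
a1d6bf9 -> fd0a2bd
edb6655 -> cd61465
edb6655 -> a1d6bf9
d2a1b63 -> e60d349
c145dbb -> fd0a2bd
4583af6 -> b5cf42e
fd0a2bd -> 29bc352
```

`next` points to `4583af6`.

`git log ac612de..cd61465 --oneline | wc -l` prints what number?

6

Reachable from cd61465: {29bc352, 3822a1c, 961f5e3, ac612de, c145dbb, c8de327, cd61465, d2a1b63, e60d349, fd0a2bd}.
Reachable from ac612de: {29bc352, 961f5e3, ac612de, fd0a2bd}.
In cd61465's history but not ac612de's: {3822a1c, c145dbb, c8de327, cd61465, d2a1b63, e60d349} — 6 commits.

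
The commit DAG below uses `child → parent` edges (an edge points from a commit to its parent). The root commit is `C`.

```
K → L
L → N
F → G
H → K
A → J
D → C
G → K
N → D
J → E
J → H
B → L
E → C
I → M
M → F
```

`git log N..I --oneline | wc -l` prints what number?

6

Reachable from I: {C, D, F, G, I, K, L, M, N}.
Reachable from N: {C, D, N}.
In I's history but not N's: {F, G, I, K, L, M} — 6 commits.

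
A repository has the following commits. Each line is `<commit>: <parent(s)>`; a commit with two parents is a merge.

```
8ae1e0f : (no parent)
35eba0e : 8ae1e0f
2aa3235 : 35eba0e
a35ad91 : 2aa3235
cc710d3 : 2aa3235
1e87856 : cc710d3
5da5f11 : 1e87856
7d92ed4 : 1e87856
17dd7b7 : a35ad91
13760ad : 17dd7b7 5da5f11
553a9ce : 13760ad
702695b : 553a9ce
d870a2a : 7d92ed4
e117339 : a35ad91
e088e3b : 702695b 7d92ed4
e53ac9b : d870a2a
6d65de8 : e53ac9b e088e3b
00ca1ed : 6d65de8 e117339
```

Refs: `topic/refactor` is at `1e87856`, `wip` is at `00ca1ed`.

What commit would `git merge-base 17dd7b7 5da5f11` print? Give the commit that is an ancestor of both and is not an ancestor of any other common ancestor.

2aa3235

Ancestors of 17dd7b7: {17dd7b7, 2aa3235, 35eba0e, 8ae1e0f, a35ad91}.
Ancestors of 5da5f11: {1e87856, 2aa3235, 35eba0e, 5da5f11, 8ae1e0f, cc710d3}.
Common ancestors: {2aa3235, 35eba0e, 8ae1e0f}.
Among these, 2aa3235 is not an ancestor of any other common ancestor — it is the merge base.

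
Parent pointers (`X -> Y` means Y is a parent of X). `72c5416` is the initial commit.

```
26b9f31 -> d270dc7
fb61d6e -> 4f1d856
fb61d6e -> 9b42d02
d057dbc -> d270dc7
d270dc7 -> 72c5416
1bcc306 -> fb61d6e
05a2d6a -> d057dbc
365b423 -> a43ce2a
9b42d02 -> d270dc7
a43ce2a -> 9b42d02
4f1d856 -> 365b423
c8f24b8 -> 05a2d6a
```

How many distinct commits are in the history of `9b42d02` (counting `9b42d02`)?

Walking parent pointers from 9b42d02: reachable set = {72c5416, 9b42d02, d270dc7}.
That is 3 commits.

3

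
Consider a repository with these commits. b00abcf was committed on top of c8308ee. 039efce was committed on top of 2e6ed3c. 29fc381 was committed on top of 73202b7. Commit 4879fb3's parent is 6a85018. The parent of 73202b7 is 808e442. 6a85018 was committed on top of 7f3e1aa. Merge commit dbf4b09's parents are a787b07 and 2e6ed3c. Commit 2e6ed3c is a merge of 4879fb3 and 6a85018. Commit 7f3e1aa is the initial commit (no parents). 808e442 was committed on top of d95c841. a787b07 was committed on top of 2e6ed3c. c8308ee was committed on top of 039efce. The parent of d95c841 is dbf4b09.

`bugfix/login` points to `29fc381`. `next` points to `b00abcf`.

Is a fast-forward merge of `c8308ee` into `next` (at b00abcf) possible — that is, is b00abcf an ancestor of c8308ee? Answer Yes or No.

No

A fast-forward from b00abcf to c8308ee is possible iff b00abcf is an ancestor of c8308ee.
Ancestors of c8308ee: {039efce, 2e6ed3c, 4879fb3, 6a85018, 7f3e1aa, c8308ee}.
b00abcf is not among them, so fast-forward is not possible.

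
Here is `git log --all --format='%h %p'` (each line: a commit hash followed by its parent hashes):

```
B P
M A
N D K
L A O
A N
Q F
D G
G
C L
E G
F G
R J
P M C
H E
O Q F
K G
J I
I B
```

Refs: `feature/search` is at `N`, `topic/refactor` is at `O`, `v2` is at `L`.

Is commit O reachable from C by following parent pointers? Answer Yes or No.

Ancestors of C (commits reachable by following parents): {A, C, D, F, G, K, L, N, O, Q}.
O is in that set, so it is an ancestor of C.

Yes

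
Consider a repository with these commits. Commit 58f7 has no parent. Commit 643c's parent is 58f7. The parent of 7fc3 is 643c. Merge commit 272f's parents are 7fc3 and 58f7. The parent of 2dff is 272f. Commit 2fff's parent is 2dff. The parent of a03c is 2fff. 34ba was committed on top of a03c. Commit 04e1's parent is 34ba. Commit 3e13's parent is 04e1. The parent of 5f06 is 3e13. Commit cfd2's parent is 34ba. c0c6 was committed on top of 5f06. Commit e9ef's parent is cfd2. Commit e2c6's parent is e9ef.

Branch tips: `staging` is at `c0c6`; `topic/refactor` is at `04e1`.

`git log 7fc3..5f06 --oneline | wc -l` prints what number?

8

Reachable from 5f06: {04e1, 272f, 2dff, 2fff, 34ba, 3e13, 58f7, 5f06, 643c, 7fc3, a03c}.
Reachable from 7fc3: {58f7, 643c, 7fc3}.
In 5f06's history but not 7fc3's: {04e1, 272f, 2dff, 2fff, 34ba, 3e13, 5f06, a03c} — 8 commits.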